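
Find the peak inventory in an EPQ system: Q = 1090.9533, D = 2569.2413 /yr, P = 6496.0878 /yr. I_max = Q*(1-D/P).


D/P = 0.3955
1 - D/P = 0.6045
I_max = 1090.9533 * 0.6045 = 659.4748

659.4748 units


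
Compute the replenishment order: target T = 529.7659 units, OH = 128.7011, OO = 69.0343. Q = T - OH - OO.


Inventory position = OH + OO = 128.7011 + 69.0343 = 197.7354
Q = 529.7659 - 197.7354 = 332.0305

332.0305 units


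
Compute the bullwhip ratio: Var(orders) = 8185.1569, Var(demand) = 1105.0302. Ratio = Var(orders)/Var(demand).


BW = 8185.1569 / 1105.0302 = 7.4072

7.4072


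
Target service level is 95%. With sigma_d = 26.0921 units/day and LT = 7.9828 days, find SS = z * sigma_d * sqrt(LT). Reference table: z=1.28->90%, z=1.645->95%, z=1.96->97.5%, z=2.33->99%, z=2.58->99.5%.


From the table, SL = 95% corresponds to z = 1.645
sqrt(LT) = sqrt(7.9828) = 2.8254
SS = 1.645 * 26.0921 * 2.8254 = 121.2698

121.2698 units


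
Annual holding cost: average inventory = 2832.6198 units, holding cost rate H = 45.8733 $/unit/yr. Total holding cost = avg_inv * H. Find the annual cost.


Cost = 2832.6198 * 45.8733 = 129941.6179

129941.6179 $/yr


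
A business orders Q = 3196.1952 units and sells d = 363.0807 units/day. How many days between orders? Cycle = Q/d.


Cycle = 3196.1952 / 363.0807 = 8.8030

8.8030 days


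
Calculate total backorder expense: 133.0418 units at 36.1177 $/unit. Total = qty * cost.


Total = 133.0418 * 36.1177 = 4805.1638

4805.1638 $


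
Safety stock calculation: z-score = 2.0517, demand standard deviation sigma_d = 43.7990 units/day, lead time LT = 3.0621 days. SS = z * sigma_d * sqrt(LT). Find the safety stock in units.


sqrt(LT) = sqrt(3.0621) = 1.7499
SS = 2.0517 * 43.7990 * 1.7499 = 157.2489

157.2489 units


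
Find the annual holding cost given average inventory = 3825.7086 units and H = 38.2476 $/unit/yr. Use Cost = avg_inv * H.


Cost = 3825.7086 * 38.2476 = 146324.1722

146324.1722 $/yr


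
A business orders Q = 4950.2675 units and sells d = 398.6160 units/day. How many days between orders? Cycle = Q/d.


Cycle = 4950.2675 / 398.6160 = 12.4186

12.4186 days


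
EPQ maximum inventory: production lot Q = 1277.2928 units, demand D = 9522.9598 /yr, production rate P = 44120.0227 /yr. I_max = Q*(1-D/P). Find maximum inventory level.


D/P = 0.2158
1 - D/P = 0.7842
I_max = 1277.2928 * 0.7842 = 1001.5992

1001.5992 units


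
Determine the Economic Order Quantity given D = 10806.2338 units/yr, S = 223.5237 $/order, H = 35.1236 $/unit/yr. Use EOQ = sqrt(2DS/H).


2*D*S = 2 * 10806.2338 * 223.5237 = 4830898.7241
2*D*S/H = 137539.9653
EOQ = sqrt(137539.9653) = 370.8638

370.8638 units


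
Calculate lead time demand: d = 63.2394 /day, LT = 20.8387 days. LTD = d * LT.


LTD = 63.2394 * 20.8387 = 1317.8269

1317.8269 units


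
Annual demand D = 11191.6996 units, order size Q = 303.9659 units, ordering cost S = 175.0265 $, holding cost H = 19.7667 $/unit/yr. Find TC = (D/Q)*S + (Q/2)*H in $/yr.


Ordering cost = D*S/Q = 6444.2887
Holding cost = Q*H/2 = 3004.2014
TC = 6444.2887 + 3004.2014 = 9448.4901

9448.4901 $/yr


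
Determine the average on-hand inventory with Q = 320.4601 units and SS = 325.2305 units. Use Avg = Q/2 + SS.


Q/2 = 160.2301
Avg = 160.2301 + 325.2305 = 485.4606

485.4606 units


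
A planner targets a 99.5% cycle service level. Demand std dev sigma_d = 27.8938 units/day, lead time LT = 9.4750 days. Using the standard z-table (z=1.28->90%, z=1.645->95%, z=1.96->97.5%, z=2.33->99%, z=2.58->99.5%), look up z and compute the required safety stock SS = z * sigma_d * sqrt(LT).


From the table, SL = 99.5% corresponds to z = 2.58
sqrt(LT) = sqrt(9.4750) = 3.0781
SS = 2.58 * 27.8938 * 3.0781 = 221.5221

221.5221 units


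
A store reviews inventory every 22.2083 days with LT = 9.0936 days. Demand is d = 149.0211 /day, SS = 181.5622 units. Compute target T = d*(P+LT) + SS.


P + LT = 31.3019
d*(P+LT) = 149.0211 * 31.3019 = 4664.6436
T = 4664.6436 + 181.5622 = 4846.2058

4846.2058 units


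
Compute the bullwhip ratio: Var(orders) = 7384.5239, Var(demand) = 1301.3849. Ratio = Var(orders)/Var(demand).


BW = 7384.5239 / 1301.3849 = 5.6744

5.6744


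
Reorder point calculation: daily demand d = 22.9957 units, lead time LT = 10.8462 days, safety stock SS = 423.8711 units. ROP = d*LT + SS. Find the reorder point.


d*LT = 22.9957 * 10.8462 = 249.4160
ROP = 249.4160 + 423.8711 = 673.2871

673.2871 units


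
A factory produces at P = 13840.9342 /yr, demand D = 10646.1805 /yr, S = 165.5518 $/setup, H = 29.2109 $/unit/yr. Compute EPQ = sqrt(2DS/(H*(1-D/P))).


1 - D/P = 1 - 0.7692 = 0.2308
H*(1-D/P) = 6.7424
2DS = 3524988.6898
EPQ = sqrt(522806.2997) = 723.0535

723.0535 units


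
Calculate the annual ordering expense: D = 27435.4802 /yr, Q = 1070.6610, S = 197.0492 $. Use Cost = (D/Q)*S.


Number of orders = D/Q = 25.6248
Cost = 25.6248 * 197.0492 = 5049.3475

5049.3475 $/yr


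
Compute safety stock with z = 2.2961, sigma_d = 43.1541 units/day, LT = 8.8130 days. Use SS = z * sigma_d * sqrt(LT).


sqrt(LT) = sqrt(8.8130) = 2.9687
SS = 2.2961 * 43.1541 * 2.9687 = 294.1540

294.1540 units


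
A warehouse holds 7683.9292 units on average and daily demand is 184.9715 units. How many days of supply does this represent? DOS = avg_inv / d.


DOS = 7683.9292 / 184.9715 = 41.5412

41.5412 days


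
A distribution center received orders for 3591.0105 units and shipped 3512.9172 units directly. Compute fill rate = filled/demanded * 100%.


FR = 3512.9172 / 3591.0105 * 100 = 97.8253

97.8253%


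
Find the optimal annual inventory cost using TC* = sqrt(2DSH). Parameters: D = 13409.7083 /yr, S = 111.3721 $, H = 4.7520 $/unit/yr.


2*D*S*H = 14193913.9202
TC* = sqrt(14193913.9202) = 3767.4811

3767.4811 $/yr


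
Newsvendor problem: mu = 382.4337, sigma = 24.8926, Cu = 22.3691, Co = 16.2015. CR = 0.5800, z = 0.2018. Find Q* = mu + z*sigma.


CR = Cu/(Cu+Co) = 22.3691/(22.3691+16.2015) = 0.5800
z = 0.2018
Q* = 382.4337 + 0.2018 * 24.8926 = 387.4570

387.4570 units


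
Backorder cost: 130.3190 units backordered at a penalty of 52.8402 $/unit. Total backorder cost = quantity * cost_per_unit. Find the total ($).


Total = 130.3190 * 52.8402 = 6886.0820

6886.0820 $


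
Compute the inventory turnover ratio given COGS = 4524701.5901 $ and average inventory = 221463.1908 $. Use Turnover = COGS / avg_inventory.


Turnover = 4524701.5901 / 221463.1908 = 20.4309

20.4309


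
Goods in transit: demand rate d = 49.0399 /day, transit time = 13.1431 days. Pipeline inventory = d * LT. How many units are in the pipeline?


Pipeline = 49.0399 * 13.1431 = 644.5363

644.5363 units


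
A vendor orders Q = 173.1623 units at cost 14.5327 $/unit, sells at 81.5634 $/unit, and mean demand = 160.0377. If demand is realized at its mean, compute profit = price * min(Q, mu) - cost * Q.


Sales at mu = min(173.1623, 160.0377) = 160.0377
Revenue = 81.5634 * 160.0377 = 13053.2189
Total cost = 14.5327 * 173.1623 = 2516.5158
Profit = 13053.2189 - 2516.5158 = 10536.7032

10536.7032 $


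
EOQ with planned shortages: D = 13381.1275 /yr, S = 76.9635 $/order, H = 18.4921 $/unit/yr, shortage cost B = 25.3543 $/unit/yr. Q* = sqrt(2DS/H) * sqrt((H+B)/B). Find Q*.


sqrt(2DS/H) = 333.7418
sqrt((H+B)/B) = 1.3150
Q* = 333.7418 * 1.3150 = 438.8861

438.8861 units


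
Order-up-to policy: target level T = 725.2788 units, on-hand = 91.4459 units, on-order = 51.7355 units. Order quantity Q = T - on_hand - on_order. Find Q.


Inventory position = OH + OO = 91.4459 + 51.7355 = 143.1814
Q = 725.2788 - 143.1814 = 582.0974

582.0974 units


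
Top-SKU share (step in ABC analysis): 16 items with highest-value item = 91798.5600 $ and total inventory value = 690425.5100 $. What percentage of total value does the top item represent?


Top item = 91798.5600
Total = 690425.5100
Percentage = 91798.5600 / 690425.5100 * 100 = 13.2959

13.2959%


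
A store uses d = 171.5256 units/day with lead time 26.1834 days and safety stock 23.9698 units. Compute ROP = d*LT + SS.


d*LT = 171.5256 * 26.1834 = 4491.1234
ROP = 4491.1234 + 23.9698 = 4515.0932

4515.0932 units


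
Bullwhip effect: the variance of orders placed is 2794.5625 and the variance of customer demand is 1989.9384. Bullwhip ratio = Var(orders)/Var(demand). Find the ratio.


BW = 2794.5625 / 1989.9384 = 1.4043

1.4043


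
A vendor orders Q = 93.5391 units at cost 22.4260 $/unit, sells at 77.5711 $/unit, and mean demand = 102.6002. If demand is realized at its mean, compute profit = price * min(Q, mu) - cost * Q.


Sales at mu = min(93.5391, 102.6002) = 93.5391
Revenue = 77.5711 * 93.5391 = 7255.9309
Total cost = 22.4260 * 93.5391 = 2097.7079
Profit = 7255.9309 - 2097.7079 = 5158.2230

5158.2230 $


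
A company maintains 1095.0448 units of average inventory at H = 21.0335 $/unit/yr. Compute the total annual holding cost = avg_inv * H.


Cost = 1095.0448 * 21.0335 = 23032.6248

23032.6248 $/yr


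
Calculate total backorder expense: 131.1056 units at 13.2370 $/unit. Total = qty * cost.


Total = 131.1056 * 13.2370 = 1735.4448

1735.4448 $


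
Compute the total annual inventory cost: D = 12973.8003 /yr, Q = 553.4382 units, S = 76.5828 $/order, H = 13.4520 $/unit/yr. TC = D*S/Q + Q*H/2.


Ordering cost = D*S/Q = 1795.2681
Holding cost = Q*H/2 = 3722.4253
TC = 1795.2681 + 3722.4253 = 5517.6934

5517.6934 $/yr


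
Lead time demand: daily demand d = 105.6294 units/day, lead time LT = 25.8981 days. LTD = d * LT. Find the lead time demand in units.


LTD = 105.6294 * 25.8981 = 2735.6008

2735.6008 units


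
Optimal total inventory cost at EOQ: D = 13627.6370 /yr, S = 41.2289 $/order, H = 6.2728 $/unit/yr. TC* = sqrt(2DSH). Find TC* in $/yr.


2*D*S*H = 7048776.5121
TC* = sqrt(7048776.5121) = 2654.9532

2654.9532 $/yr


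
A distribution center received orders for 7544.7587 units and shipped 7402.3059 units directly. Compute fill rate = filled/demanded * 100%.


FR = 7402.3059 / 7544.7587 * 100 = 98.1119

98.1119%


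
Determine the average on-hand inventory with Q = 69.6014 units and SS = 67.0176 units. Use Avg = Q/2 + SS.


Q/2 = 34.8007
Avg = 34.8007 + 67.0176 = 101.8183

101.8183 units


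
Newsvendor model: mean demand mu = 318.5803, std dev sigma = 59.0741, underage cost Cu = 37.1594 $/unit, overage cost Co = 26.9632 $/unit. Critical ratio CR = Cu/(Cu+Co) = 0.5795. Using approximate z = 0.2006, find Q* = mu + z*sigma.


CR = Cu/(Cu+Co) = 37.1594/(37.1594+26.9632) = 0.5795
z = 0.2006
Q* = 318.5803 + 0.2006 * 59.0741 = 330.4306

330.4306 units


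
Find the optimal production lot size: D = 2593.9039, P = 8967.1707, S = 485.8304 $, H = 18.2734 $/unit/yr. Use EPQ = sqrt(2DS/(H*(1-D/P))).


1 - D/P = 1 - 0.2893 = 0.7107
H*(1-D/P) = 12.9875
2DS = 2520394.7386
EPQ = sqrt(194062.9108) = 440.5257

440.5257 units


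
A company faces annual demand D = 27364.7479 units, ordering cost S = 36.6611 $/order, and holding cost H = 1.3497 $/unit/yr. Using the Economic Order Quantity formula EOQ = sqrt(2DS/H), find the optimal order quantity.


2*D*S = 2 * 27364.7479 * 36.6611 = 2006443.5185
2*D*S/H = 1486584.8103
EOQ = sqrt(1486584.8103) = 1219.2558

1219.2558 units


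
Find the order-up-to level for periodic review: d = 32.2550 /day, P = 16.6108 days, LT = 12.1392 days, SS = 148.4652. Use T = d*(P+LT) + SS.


P + LT = 28.7500
d*(P+LT) = 32.2550 * 28.7500 = 927.3313
T = 927.3313 + 148.4652 = 1075.7965

1075.7965 units


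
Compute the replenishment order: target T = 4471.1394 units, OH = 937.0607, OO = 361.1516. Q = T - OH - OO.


Inventory position = OH + OO = 937.0607 + 361.1516 = 1298.2123
Q = 4471.1394 - 1298.2123 = 3172.9271

3172.9271 units


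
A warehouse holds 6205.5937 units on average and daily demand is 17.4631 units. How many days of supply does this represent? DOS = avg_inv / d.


DOS = 6205.5937 / 17.4631 = 355.3546

355.3546 days


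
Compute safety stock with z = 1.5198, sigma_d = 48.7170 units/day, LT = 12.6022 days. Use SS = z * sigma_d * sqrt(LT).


sqrt(LT) = sqrt(12.6022) = 3.5500
SS = 1.5198 * 48.7170 * 3.5500 = 262.8392

262.8392 units


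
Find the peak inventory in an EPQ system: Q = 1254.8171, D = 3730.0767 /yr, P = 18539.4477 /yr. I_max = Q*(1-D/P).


D/P = 0.2012
1 - D/P = 0.7988
I_max = 1254.8171 * 0.7988 = 1002.3520

1002.3520 units


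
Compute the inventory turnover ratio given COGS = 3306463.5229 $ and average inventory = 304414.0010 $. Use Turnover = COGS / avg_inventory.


Turnover = 3306463.5229 / 304414.0010 = 10.8617

10.8617


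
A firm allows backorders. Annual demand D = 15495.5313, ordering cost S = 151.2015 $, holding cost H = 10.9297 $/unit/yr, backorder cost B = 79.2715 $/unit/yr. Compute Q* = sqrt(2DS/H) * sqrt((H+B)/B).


sqrt(2DS/H) = 654.7751
sqrt((H+B)/B) = 1.0667
Q* = 654.7751 * 1.0667 = 698.4572

698.4572 units


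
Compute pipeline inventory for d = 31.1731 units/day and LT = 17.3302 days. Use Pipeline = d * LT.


Pipeline = 31.1731 * 17.3302 = 540.2361

540.2361 units


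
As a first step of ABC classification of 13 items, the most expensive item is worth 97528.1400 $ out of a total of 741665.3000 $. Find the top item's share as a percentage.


Top item = 97528.1400
Total = 741665.3000
Percentage = 97528.1400 / 741665.3000 * 100 = 13.1499

13.1499%


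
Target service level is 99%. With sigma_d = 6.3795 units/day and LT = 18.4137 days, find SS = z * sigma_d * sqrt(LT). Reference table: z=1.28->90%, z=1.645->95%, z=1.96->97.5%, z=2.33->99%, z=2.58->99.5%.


From the table, SL = 99% corresponds to z = 2.33
sqrt(LT) = sqrt(18.4137) = 4.2911
SS = 2.33 * 6.3795 * 4.2911 = 63.7842

63.7842 units


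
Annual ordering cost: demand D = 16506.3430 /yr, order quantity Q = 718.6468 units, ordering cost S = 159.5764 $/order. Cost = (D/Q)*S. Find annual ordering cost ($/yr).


Number of orders = D/Q = 22.9686
Cost = 22.9686 * 159.5764 = 3665.2536

3665.2536 $/yr


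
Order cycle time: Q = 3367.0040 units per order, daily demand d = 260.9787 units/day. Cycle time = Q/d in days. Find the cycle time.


Cycle = 3367.0040 / 260.9787 = 12.9015

12.9015 days


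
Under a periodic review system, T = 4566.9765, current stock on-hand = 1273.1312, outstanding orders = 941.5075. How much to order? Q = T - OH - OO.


Inventory position = OH + OO = 1273.1312 + 941.5075 = 2214.6387
Q = 4566.9765 - 2214.6387 = 2352.3378

2352.3378 units


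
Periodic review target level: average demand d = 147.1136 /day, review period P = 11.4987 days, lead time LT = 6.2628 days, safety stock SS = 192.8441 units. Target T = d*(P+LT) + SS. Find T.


P + LT = 17.7615
d*(P+LT) = 147.1136 * 17.7615 = 2612.9582
T = 2612.9582 + 192.8441 = 2805.8023

2805.8023 units


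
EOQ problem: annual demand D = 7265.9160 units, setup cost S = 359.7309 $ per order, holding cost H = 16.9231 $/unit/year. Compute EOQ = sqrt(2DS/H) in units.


2*D*S = 2 * 7265.9160 * 359.7309 = 5227549.0040
2*D*S/H = 308900.2017
EOQ = sqrt(308900.2017) = 555.7879

555.7879 units


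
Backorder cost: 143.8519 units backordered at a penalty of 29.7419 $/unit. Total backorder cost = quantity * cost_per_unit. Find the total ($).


Total = 143.8519 * 29.7419 = 4278.4288

4278.4288 $


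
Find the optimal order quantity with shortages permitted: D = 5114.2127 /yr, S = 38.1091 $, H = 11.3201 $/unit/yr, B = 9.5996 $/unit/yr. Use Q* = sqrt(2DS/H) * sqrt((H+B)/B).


sqrt(2DS/H) = 185.5639
sqrt((H+B)/B) = 1.4762
Q* = 185.5639 * 1.4762 = 273.9333

273.9333 units


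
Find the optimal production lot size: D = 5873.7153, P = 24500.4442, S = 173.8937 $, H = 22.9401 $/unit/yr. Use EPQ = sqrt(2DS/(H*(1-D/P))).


1 - D/P = 1 - 0.2397 = 0.7603
H*(1-D/P) = 17.4405
2DS = 2042804.1725
EPQ = sqrt(117130.1755) = 342.2429

342.2429 units


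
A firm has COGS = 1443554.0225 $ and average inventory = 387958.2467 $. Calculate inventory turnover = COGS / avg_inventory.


Turnover = 1443554.0225 / 387958.2467 = 3.7209

3.7209


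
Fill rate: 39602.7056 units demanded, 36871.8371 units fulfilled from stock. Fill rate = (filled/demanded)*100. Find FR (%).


FR = 36871.8371 / 39602.7056 * 100 = 93.1043

93.1043%


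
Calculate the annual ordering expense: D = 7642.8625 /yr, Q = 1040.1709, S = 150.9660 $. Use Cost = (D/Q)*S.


Number of orders = D/Q = 7.3477
Cost = 7.3477 * 150.9660 = 1109.2527

1109.2527 $/yr


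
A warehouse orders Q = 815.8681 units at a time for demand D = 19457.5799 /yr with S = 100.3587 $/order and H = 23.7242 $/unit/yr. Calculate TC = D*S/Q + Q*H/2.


Ordering cost = D*S/Q = 2393.4475
Holding cost = Q*H/2 = 9677.9090
TC = 2393.4475 + 9677.9090 = 12071.3564

12071.3564 $/yr


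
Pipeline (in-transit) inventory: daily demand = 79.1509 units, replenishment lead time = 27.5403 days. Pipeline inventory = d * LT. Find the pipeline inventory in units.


Pipeline = 79.1509 * 27.5403 = 2179.8395

2179.8395 units


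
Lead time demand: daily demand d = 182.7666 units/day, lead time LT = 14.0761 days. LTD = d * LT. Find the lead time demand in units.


LTD = 182.7666 * 14.0761 = 2572.6409

2572.6409 units


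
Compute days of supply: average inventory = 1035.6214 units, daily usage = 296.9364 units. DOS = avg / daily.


DOS = 1035.6214 / 296.9364 = 3.4877

3.4877 days


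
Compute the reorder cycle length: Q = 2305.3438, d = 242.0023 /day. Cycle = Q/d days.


Cycle = 2305.3438 / 242.0023 = 9.5261

9.5261 days


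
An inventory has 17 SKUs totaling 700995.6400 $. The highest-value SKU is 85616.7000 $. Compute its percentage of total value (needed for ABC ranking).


Top item = 85616.7000
Total = 700995.6400
Percentage = 85616.7000 / 700995.6400 * 100 = 12.2136

12.2136%


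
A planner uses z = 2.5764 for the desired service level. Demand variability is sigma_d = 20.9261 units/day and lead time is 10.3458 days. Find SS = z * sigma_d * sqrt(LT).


sqrt(LT) = sqrt(10.3458) = 3.2165
SS = 2.5764 * 20.9261 * 3.2165 = 173.4138

173.4138 units


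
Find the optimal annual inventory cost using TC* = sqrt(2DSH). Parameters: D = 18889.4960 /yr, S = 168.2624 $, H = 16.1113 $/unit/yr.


2*D*S*H = 102416051.8600
TC* = sqrt(102416051.8600) = 10120.0816

10120.0816 $/yr


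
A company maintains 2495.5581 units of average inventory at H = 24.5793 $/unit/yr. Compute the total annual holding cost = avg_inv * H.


Cost = 2495.5581 * 24.5793 = 61339.0712

61339.0712 $/yr


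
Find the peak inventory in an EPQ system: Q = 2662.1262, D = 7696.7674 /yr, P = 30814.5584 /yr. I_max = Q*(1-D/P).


D/P = 0.2498
1 - D/P = 0.7502
I_max = 2662.1262 * 0.7502 = 1997.1884

1997.1884 units


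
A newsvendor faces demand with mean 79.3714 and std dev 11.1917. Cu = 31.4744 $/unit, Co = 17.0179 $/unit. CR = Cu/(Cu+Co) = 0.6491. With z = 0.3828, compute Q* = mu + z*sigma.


CR = Cu/(Cu+Co) = 31.4744/(31.4744+17.0179) = 0.6491
z = 0.3828
Q* = 79.3714 + 0.3828 * 11.1917 = 83.6556

83.6556 units


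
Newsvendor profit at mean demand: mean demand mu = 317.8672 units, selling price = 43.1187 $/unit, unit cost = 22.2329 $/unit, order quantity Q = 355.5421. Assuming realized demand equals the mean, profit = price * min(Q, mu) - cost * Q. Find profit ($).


Sales at mu = min(355.5421, 317.8672) = 317.8672
Revenue = 43.1187 * 317.8672 = 13706.0204
Total cost = 22.2329 * 355.5421 = 7904.7320
Profit = 13706.0204 - 7904.7320 = 5801.2885

5801.2885 $


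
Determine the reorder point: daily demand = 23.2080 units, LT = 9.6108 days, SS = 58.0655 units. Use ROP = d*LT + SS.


d*LT = 23.2080 * 9.6108 = 223.0474
ROP = 223.0474 + 58.0655 = 281.1129

281.1129 units


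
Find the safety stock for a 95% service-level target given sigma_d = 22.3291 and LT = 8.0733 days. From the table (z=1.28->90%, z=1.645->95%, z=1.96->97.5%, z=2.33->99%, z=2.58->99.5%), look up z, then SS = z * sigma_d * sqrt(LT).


From the table, SL = 95% corresponds to z = 1.645
sqrt(LT) = sqrt(8.0733) = 2.8414
SS = 1.645 * 22.3291 * 2.8414 = 104.3669

104.3669 units


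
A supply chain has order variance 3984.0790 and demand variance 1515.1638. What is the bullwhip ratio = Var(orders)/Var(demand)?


BW = 3984.0790 / 1515.1638 = 2.6295

2.6295


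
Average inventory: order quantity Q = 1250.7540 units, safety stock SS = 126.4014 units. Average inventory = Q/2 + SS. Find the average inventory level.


Q/2 = 625.3770
Avg = 625.3770 + 126.4014 = 751.7784

751.7784 units


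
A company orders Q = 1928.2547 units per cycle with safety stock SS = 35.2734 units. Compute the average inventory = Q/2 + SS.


Q/2 = 964.1273
Avg = 964.1273 + 35.2734 = 999.4008

999.4008 units


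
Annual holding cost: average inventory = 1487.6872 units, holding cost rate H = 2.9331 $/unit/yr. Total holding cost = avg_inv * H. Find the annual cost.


Cost = 1487.6872 * 2.9331 = 4363.5353

4363.5353 $/yr


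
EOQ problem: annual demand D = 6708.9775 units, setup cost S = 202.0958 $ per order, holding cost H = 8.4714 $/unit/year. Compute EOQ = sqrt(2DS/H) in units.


2*D*S = 2 * 6708.9775 * 202.0958 = 2711712.3501
2*D*S/H = 320102.0316
EOQ = sqrt(320102.0316) = 565.7756

565.7756 units


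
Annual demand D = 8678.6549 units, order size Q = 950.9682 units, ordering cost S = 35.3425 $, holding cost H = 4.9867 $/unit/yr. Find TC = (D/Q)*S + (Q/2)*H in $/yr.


Ordering cost = D*S/Q = 322.5401
Holding cost = Q*H/2 = 2371.0966
TC = 322.5401 + 2371.0966 = 2693.6366

2693.6366 $/yr


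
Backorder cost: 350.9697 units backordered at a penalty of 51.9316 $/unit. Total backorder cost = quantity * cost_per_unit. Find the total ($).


Total = 350.9697 * 51.9316 = 18226.4181

18226.4181 $


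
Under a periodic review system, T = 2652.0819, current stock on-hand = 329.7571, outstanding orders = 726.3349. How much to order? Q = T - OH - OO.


Inventory position = OH + OO = 329.7571 + 726.3349 = 1056.0920
Q = 2652.0819 - 1056.0920 = 1595.9899

1595.9899 units


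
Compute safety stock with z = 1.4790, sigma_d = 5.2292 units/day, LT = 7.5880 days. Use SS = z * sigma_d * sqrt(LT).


sqrt(LT) = sqrt(7.5880) = 2.7546
SS = 1.4790 * 5.2292 * 2.7546 = 21.3043

21.3043 units


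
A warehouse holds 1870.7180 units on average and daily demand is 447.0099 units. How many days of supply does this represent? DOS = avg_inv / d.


DOS = 1870.7180 / 447.0099 = 4.1850

4.1850 days


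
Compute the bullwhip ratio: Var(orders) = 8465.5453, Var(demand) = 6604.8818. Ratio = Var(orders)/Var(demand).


BW = 8465.5453 / 6604.8818 = 1.2817

1.2817


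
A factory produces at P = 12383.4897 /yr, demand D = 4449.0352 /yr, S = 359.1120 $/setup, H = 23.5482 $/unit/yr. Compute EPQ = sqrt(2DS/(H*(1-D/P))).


1 - D/P = 1 - 0.3593 = 0.6407
H*(1-D/P) = 15.0880
2DS = 3195403.8575
EPQ = sqrt(211784.4223) = 460.2004

460.2004 units


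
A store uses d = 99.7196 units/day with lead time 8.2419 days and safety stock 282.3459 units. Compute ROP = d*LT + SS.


d*LT = 99.7196 * 8.2419 = 821.8790
ROP = 821.8790 + 282.3459 = 1104.2249

1104.2249 units


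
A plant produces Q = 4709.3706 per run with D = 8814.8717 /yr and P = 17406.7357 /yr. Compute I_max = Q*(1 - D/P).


D/P = 0.5064
1 - D/P = 0.4936
I_max = 4709.3706 * 0.4936 = 2324.5181

2324.5181 units


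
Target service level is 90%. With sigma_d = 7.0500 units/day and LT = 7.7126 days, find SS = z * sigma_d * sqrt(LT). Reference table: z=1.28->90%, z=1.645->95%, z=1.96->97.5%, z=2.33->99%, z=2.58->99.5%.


From the table, SL = 90% corresponds to z = 1.28
sqrt(LT) = sqrt(7.7126) = 2.7772
SS = 1.28 * 7.0500 * 2.7772 = 25.0611

25.0611 units


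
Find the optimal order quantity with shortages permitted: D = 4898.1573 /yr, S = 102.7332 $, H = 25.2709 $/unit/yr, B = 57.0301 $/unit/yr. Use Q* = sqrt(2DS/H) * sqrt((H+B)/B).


sqrt(2DS/H) = 199.5613
sqrt((H+B)/B) = 1.2013
Q* = 199.5613 * 1.2013 = 239.7325

239.7325 units


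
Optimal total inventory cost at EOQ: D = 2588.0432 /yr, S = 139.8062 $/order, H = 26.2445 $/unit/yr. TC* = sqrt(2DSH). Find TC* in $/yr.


2*D*S*H = 18991805.4051
TC* = sqrt(18991805.4051) = 4357.9589

4357.9589 $/yr


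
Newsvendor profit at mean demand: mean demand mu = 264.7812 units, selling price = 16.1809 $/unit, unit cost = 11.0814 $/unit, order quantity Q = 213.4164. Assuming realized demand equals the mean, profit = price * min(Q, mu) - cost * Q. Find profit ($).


Sales at mu = min(213.4164, 264.7812) = 213.4164
Revenue = 16.1809 * 213.4164 = 3453.2694
Total cost = 11.0814 * 213.4164 = 2364.9525
Profit = 3453.2694 - 2364.9525 = 1088.3169

1088.3169 $


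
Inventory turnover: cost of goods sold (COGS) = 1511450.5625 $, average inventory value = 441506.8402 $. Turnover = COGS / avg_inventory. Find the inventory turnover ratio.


Turnover = 1511450.5625 / 441506.8402 = 3.4234

3.4234


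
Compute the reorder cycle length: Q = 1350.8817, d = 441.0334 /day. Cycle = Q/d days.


Cycle = 1350.8817 / 441.0334 = 3.0630

3.0630 days


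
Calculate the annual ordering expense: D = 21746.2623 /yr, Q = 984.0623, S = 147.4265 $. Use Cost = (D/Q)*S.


Number of orders = D/Q = 22.0985
Cost = 22.0985 * 147.4265 = 3257.8988

3257.8988 $/yr


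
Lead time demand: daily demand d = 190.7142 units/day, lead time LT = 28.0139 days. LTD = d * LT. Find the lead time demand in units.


LTD = 190.7142 * 28.0139 = 5342.6485

5342.6485 units


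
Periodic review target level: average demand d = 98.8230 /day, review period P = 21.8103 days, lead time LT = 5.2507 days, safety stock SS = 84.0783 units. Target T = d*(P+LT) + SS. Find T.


P + LT = 27.0610
d*(P+LT) = 98.8230 * 27.0610 = 2674.2492
T = 2674.2492 + 84.0783 = 2758.3275

2758.3275 units


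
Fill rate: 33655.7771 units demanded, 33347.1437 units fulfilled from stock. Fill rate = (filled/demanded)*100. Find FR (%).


FR = 33347.1437 / 33655.7771 * 100 = 99.0830

99.0830%


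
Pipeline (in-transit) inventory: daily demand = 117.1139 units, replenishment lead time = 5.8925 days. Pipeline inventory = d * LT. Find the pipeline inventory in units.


Pipeline = 117.1139 * 5.8925 = 690.0937

690.0937 units


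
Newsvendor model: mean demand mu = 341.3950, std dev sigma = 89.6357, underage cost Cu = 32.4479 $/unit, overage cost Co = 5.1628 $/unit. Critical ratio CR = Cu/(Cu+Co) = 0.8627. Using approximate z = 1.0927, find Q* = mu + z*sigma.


CR = Cu/(Cu+Co) = 32.4479/(32.4479+5.1628) = 0.8627
z = 1.0927
Q* = 341.3950 + 1.0927 * 89.6357 = 439.3399

439.3399 units


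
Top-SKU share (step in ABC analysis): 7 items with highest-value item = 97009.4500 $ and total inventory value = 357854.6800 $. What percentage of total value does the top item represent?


Top item = 97009.4500
Total = 357854.6800
Percentage = 97009.4500 / 357854.6800 * 100 = 27.1086

27.1086%


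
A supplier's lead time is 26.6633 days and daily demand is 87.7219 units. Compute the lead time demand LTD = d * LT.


LTD = 87.7219 * 26.6633 = 2338.9553

2338.9553 units


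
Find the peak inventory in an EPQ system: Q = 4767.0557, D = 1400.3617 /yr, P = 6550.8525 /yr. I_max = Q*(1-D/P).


D/P = 0.2138
1 - D/P = 0.7862
I_max = 4767.0557 * 0.7862 = 3748.0124

3748.0124 units


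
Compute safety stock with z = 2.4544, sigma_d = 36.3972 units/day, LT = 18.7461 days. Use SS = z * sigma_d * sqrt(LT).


sqrt(LT) = sqrt(18.7461) = 4.3297
SS = 2.4544 * 36.3972 * 4.3297 = 386.7843

386.7843 units


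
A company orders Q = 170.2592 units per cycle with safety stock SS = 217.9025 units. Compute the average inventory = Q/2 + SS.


Q/2 = 85.1296
Avg = 85.1296 + 217.9025 = 303.0321

303.0321 units


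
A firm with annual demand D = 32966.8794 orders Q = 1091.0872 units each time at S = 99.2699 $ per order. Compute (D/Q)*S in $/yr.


Number of orders = D/Q = 30.2147
Cost = 30.2147 * 99.2699 = 2999.4109

2999.4109 $/yr


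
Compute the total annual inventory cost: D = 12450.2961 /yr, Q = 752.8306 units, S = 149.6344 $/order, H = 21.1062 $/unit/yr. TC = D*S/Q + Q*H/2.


Ordering cost = D*S/Q = 2474.6505
Holding cost = Q*H/2 = 7944.6966
TC = 2474.6505 + 7944.6966 = 10419.3471

10419.3471 $/yr


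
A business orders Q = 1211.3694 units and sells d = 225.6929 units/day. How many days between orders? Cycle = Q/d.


Cycle = 1211.3694 / 225.6929 = 5.3673

5.3673 days


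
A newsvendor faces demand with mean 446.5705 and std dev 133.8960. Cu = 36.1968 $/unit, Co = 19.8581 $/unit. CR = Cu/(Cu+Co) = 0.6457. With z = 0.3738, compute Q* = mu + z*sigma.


CR = Cu/(Cu+Co) = 36.1968/(36.1968+19.8581) = 0.6457
z = 0.3738
Q* = 446.5705 + 0.3738 * 133.8960 = 496.6208

496.6208 units


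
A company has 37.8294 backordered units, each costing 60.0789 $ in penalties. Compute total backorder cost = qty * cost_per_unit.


Total = 37.8294 * 60.0789 = 2272.7487

2272.7487 $


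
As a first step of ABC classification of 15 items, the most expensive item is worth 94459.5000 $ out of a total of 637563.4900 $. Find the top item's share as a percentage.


Top item = 94459.5000
Total = 637563.4900
Percentage = 94459.5000 / 637563.4900 * 100 = 14.8157

14.8157%


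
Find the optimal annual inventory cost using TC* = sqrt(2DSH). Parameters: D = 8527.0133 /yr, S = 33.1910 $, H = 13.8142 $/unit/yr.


2*D*S*H = 7819392.4877
TC* = sqrt(7819392.4877) = 2796.3177

2796.3177 $/yr


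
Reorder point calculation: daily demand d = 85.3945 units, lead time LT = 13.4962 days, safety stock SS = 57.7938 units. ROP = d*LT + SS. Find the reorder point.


d*LT = 85.3945 * 13.4962 = 1152.5013
ROP = 1152.5013 + 57.7938 = 1210.2951

1210.2951 units


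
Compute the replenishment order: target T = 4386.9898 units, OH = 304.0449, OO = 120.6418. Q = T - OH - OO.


Inventory position = OH + OO = 304.0449 + 120.6418 = 424.6867
Q = 4386.9898 - 424.6867 = 3962.3031

3962.3031 units


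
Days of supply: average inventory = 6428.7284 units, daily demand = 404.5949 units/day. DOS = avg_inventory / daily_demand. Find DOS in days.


DOS = 6428.7284 / 404.5949 = 15.8893

15.8893 days


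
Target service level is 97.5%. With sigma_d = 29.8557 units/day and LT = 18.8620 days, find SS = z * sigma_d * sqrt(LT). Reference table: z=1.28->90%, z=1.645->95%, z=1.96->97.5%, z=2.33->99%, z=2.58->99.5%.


From the table, SL = 97.5% corresponds to z = 1.96
sqrt(LT) = sqrt(18.8620) = 4.3430
SS = 1.96 * 29.8557 * 4.3430 = 254.1424

254.1424 units


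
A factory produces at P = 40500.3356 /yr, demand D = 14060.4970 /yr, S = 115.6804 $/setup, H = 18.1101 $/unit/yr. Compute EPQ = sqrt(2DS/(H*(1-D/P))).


1 - D/P = 1 - 0.3472 = 0.6528
H*(1-D/P) = 11.8228
2DS = 3253047.8343
EPQ = sqrt(275149.9405) = 524.5474

524.5474 units


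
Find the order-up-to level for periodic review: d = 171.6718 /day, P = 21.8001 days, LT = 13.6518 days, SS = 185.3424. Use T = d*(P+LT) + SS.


P + LT = 35.4519
d*(P+LT) = 171.6718 * 35.4519 = 6086.0915
T = 6086.0915 + 185.3424 = 6271.4339

6271.4339 units


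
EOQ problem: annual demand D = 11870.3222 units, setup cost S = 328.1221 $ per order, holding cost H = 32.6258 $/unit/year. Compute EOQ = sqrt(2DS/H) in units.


2*D*S = 2 * 11870.3222 * 328.1221 = 7789830.0959
2*D*S/H = 238762.8838
EOQ = sqrt(238762.8838) = 488.6337

488.6337 units


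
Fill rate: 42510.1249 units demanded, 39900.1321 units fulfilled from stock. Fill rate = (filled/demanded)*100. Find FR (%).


FR = 39900.1321 / 42510.1249 * 100 = 93.8603

93.8603%


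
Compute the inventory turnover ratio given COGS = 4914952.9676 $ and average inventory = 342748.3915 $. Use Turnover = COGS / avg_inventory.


Turnover = 4914952.9676 / 342748.3915 = 14.3398

14.3398


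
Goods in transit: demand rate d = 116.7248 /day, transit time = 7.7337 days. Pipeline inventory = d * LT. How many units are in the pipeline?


Pipeline = 116.7248 * 7.7337 = 902.7146

902.7146 units


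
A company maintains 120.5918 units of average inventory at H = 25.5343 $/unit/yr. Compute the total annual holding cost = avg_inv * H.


Cost = 120.5918 * 25.5343 = 3079.2272

3079.2272 $/yr


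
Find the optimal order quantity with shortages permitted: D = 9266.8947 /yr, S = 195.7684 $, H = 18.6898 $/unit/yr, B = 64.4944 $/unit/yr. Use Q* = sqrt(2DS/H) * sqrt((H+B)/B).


sqrt(2DS/H) = 440.6067
sqrt((H+B)/B) = 1.1357
Q* = 440.6067 * 1.1357 = 500.3922

500.3922 units


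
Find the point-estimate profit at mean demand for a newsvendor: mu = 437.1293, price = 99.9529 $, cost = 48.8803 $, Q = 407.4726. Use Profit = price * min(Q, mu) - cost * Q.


Sales at mu = min(407.4726, 437.1293) = 407.4726
Revenue = 99.9529 * 407.4726 = 40728.0680
Total cost = 48.8803 * 407.4726 = 19917.3829
Profit = 40728.0680 - 19917.3829 = 20810.6851

20810.6851 $


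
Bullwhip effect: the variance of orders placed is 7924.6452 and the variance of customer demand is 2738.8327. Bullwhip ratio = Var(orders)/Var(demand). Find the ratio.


BW = 7924.6452 / 2738.8327 = 2.8934

2.8934


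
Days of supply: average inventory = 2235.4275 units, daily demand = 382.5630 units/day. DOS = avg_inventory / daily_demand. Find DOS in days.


DOS = 2235.4275 / 382.5630 = 5.8433

5.8433 days


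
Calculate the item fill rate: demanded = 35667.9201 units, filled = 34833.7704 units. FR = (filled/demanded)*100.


FR = 34833.7704 / 35667.9201 * 100 = 97.6613

97.6613%


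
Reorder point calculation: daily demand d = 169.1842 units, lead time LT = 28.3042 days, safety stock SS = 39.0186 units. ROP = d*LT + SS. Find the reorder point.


d*LT = 169.1842 * 28.3042 = 4788.6234
ROP = 4788.6234 + 39.0186 = 4827.6420

4827.6420 units


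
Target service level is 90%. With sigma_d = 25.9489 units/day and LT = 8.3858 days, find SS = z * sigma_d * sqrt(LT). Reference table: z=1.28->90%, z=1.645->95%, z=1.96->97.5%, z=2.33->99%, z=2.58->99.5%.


From the table, SL = 90% corresponds to z = 1.28
sqrt(LT) = sqrt(8.3858) = 2.8958
SS = 1.28 * 25.9489 * 2.8958 = 96.1836

96.1836 units


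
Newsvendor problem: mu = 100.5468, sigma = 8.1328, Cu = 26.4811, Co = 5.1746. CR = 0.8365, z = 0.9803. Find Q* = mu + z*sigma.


CR = Cu/(Cu+Co) = 26.4811/(26.4811+5.1746) = 0.8365
z = 0.9803
Q* = 100.5468 + 0.9803 * 8.1328 = 108.5194

108.5194 units


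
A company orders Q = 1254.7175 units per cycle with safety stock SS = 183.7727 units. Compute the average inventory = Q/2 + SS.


Q/2 = 627.3587
Avg = 627.3587 + 183.7727 = 811.1314

811.1314 units


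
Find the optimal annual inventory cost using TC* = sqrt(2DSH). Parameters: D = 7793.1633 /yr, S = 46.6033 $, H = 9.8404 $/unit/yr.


2*D*S*H = 7147813.2134
TC* = sqrt(7147813.2134) = 2673.5395

2673.5395 $/yr


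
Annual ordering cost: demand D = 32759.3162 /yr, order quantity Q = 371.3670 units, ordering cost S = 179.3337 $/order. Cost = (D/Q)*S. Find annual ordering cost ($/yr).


Number of orders = D/Q = 88.2128
Cost = 88.2128 * 179.3337 = 15819.5246

15819.5246 $/yr


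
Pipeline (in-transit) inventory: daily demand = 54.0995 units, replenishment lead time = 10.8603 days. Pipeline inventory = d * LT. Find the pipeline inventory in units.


Pipeline = 54.0995 * 10.8603 = 587.5368

587.5368 units


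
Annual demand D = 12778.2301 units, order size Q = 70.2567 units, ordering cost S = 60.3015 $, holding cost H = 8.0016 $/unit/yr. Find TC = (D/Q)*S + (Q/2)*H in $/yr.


Ordering cost = D*S/Q = 10967.5866
Holding cost = Q*H/2 = 281.0830
TC = 10967.5866 + 281.0830 = 11248.6696

11248.6696 $/yr


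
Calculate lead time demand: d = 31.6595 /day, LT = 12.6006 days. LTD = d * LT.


LTD = 31.6595 * 12.6006 = 398.9287

398.9287 units


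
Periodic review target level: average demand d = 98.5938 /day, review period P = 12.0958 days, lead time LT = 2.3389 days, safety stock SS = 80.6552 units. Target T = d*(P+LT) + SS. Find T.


P + LT = 14.4347
d*(P+LT) = 98.5938 * 14.4347 = 1423.1719
T = 1423.1719 + 80.6552 = 1503.8271

1503.8271 units


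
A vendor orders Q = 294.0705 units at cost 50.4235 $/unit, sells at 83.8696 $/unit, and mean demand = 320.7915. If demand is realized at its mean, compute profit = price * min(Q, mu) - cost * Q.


Sales at mu = min(294.0705, 320.7915) = 294.0705
Revenue = 83.8696 * 294.0705 = 24663.5752
Total cost = 50.4235 * 294.0705 = 14828.0639
Profit = 24663.5752 - 14828.0639 = 9835.5114

9835.5114 $


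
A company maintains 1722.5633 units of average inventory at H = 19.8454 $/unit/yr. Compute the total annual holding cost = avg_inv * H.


Cost = 1722.5633 * 19.8454 = 34184.9577

34184.9577 $/yr


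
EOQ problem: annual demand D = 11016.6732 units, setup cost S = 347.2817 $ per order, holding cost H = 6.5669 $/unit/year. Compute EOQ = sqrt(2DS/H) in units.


2*D*S = 2 * 11016.6732 * 347.2817 = 7651777.9945
2*D*S/H = 1165203.9767
EOQ = sqrt(1165203.9767) = 1079.4461

1079.4461 units


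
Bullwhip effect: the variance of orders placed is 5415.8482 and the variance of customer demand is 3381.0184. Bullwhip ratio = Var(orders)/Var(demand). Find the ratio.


BW = 5415.8482 / 3381.0184 = 1.6018

1.6018


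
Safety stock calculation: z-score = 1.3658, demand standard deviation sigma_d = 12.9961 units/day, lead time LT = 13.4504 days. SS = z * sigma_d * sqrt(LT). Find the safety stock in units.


sqrt(LT) = sqrt(13.4504) = 3.6675
SS = 1.3658 * 12.9961 * 3.6675 = 65.0980

65.0980 units


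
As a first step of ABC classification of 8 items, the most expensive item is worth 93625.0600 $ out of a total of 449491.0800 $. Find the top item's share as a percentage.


Top item = 93625.0600
Total = 449491.0800
Percentage = 93625.0600 / 449491.0800 * 100 = 20.8291

20.8291%


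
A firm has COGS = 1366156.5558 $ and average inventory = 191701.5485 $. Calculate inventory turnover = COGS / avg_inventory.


Turnover = 1366156.5558 / 191701.5485 = 7.1265

7.1265


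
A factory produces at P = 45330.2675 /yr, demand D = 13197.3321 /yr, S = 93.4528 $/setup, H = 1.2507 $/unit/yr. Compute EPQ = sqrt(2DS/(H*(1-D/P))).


1 - D/P = 1 - 0.2911 = 0.7089
H*(1-D/P) = 0.8866
2DS = 2466655.2745
EPQ = sqrt(2782231.0327) = 1668.0021

1668.0021 units


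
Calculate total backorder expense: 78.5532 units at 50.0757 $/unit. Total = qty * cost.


Total = 78.5532 * 50.0757 = 3933.6065

3933.6065 $


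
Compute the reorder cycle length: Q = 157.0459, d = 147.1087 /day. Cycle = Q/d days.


Cycle = 157.0459 / 147.1087 = 1.0676

1.0676 days


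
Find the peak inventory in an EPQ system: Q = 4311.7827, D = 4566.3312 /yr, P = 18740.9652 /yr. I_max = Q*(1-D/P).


D/P = 0.2437
1 - D/P = 0.7563
I_max = 4311.7827 * 0.7563 = 3261.1950

3261.1950 units


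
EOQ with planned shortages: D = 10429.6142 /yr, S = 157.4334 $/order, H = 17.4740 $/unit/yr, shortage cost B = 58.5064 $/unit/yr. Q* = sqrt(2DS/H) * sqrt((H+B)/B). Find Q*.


sqrt(2DS/H) = 433.5123
sqrt((H+B)/B) = 1.1396
Q* = 433.5123 * 1.1396 = 494.0268

494.0268 units


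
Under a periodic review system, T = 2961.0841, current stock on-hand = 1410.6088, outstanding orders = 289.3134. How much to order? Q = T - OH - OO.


Inventory position = OH + OO = 1410.6088 + 289.3134 = 1699.9222
Q = 2961.0841 - 1699.9222 = 1261.1619

1261.1619 units


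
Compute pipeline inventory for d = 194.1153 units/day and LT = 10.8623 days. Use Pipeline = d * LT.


Pipeline = 194.1153 * 10.8623 = 2108.5386

2108.5386 units


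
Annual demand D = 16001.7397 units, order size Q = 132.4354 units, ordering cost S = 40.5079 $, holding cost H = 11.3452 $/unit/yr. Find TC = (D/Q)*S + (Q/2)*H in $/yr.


Ordering cost = D*S/Q = 4894.4381
Holding cost = Q*H/2 = 751.2531
TC = 4894.4381 + 751.2531 = 5645.6912

5645.6912 $/yr
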